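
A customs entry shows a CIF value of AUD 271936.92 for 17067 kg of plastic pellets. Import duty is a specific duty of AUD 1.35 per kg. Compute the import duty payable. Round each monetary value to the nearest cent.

Import duty: AUD 23040.45

Import duty = 17067 × 1.35 = 23040.45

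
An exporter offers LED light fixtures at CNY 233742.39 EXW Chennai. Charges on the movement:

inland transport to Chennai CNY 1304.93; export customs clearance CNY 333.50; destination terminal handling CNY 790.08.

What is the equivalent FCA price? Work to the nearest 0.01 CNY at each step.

Not relevant to the conversion: destination terminal — on the buyer under both terms; not part of either seller's price.
From EXW to FCA, the seller additionally bears: inland to port, export clearance.
FCA price = 233742.39 + 1304.93 + 333.50 = 235380.82

FCA price: CNY 235380.82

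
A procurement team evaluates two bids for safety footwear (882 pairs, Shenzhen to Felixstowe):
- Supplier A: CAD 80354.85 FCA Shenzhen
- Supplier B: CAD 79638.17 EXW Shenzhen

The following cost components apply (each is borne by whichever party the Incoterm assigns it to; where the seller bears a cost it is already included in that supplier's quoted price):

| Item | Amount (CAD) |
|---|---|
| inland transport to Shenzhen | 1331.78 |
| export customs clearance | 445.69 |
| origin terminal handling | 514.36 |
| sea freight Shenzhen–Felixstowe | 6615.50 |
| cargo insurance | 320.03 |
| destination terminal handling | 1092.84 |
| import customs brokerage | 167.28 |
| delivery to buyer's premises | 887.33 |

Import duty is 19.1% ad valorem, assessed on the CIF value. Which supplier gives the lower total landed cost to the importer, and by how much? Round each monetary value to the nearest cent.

Supplier A (FCA):
CIF value = FCA price + origin terminal + freight + insurance = 80354.85 + 514.36 + 6615.50 + 320.03 = 87804.74
Import duty = 87804.74 × 19.1% = 16770.71
Buyer bears (A): 514.36 + 6615.50 + 320.03 + 1092.84 + 167.28 + 887.33 = 9597.34
Landed cost (A) = invoice 80354.85 + 9597.34 + duty 16770.71 = 106722.90
Supplier B (EXW):
CIF value = EXW price + inland to port + export clearance + origin terminal + freight + insurance = 79638.17 + 1331.78 + 445.69 + 514.36 + 6615.50 + 320.03 = 88865.53
Import duty = 88865.53 × 19.1% = 16973.32
Buyer bears (B): 1331.78 + 445.69 + 514.36 + 6615.50 + 320.03 + 1092.84 + 167.28 + 887.33 = 11374.81
Landed cost (B) = invoice 79638.17 + 11374.81 + duty 16973.32 = 107986.30
Difference = |106722.90 − 107986.30| = 1263.40

Supplier A is cheaper by CAD 1263.40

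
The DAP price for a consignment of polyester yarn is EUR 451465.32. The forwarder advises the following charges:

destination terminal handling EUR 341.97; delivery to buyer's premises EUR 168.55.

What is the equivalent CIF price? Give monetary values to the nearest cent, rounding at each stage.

From DAP to CIF, the seller no longer bears: destination terminal, delivery.
CIF price = 451465.32 − 341.97 − 168.55 = 450954.80

CIF price: EUR 450954.80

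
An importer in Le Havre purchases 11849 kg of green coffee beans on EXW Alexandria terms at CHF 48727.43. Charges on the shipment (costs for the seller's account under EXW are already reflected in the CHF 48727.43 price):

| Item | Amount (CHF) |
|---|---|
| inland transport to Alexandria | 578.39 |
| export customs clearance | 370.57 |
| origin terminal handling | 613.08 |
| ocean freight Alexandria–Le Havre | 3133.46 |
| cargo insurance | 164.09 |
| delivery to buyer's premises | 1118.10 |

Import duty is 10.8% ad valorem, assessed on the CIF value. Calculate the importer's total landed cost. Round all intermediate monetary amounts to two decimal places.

Total landed cost: CHF 60492.52

EXW: the seller makes goods available at their premises; the buyer bears all onward costs.
CIF value = EXW price + inland to port + export clearance + origin terminal + freight + insurance = 48727.43 + 578.39 + 370.57 + 613.08 + 3133.46 + 164.09 = 53587.02
Import duty = 53587.02 × 10.8% = 5787.40
Buyer bears: inland to port 578.39 + export clearance 370.57 + origin terminal 613.08 + freight 3133.46 + insurance 164.09 + delivery 1118.10 + duty 5787.40 = 11765.09
Landed cost = invoice 48727.43 + 11765.09 = 60492.52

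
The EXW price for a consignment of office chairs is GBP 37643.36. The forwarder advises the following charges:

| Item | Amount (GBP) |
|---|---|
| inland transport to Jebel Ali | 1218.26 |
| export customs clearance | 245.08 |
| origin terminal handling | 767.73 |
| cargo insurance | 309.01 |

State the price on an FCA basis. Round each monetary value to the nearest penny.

FCA price: GBP 39106.70

Not relevant to the conversion: origin terminal, insurance — on the buyer under both terms; not part of either seller's price.
From EXW to FCA, the seller additionally bears: inland to port, export clearance.
FCA price = 37643.36 + 1218.26 + 245.08 = 39106.70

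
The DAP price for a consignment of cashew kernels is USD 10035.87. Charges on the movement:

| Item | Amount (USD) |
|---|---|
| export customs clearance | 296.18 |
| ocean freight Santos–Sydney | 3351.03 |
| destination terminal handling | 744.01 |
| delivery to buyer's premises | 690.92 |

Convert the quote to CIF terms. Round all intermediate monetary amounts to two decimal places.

Not relevant to the conversion: export clearance, freight — on the seller under both DAP and CIF; already in the DAP price and stays in the CIF price.
From DAP to CIF, the seller no longer bears: destination terminal, delivery.
CIF price = 10035.87 − 744.01 − 690.92 = 8600.94

CIF price: USD 8600.94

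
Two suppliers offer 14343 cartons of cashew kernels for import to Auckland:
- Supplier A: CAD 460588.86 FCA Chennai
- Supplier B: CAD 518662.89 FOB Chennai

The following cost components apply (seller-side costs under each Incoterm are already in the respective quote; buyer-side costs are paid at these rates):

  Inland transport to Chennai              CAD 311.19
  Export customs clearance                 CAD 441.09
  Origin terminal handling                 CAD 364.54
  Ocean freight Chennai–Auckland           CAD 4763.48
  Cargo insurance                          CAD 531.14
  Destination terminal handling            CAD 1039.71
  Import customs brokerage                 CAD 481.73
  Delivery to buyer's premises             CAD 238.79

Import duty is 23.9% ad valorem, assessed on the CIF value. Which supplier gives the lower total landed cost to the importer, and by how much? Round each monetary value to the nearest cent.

Supplier A (FCA):
CIF value = FCA price + origin terminal + freight + insurance = 460588.86 + 364.54 + 4763.48 + 531.14 = 466248.02
Import duty = 466248.02 × 23.9% = 111433.28
Buyer bears (A): 364.54 + 4763.48 + 531.14 + 1039.71 + 481.73 + 238.79 = 7419.39
Landed cost (A) = invoice 460588.86 + 7419.39 + duty 111433.28 = 579441.53
Supplier B (FOB):
CIF value = FOB price + freight + insurance = 518662.89 + 4763.48 + 531.14 = 523957.51
Import duty = 523957.51 × 23.9% = 125225.84
Buyer bears (B): 4763.48 + 531.14 + 1039.71 + 481.73 + 238.79 = 7054.85
Landed cost (B) = invoice 518662.89 + 7054.85 + duty 125225.84 = 650943.58
Difference = |579441.53 − 650943.58| = 71502.05

Supplier A is cheaper by CAD 71502.05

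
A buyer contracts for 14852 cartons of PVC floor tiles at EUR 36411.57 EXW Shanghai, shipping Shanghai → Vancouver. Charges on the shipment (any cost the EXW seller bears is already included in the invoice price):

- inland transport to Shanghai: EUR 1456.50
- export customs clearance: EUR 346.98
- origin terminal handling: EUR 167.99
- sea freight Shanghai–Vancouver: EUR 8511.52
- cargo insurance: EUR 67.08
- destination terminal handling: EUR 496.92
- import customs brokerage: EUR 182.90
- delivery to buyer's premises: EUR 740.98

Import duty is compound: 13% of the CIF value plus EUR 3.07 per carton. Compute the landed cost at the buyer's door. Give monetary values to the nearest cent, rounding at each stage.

Total landed cost: EUR 100083.09

EXW: the seller makes goods available at their premises; the buyer bears all onward costs.
CIF value = EXW price + inland to port + export clearance + origin terminal + freight + insurance = 36411.57 + 1456.50 + 346.98 + 167.99 + 8511.52 + 67.08 = 46961.64
Ad valorem component: 46961.64 × 13% = 6105.01
Specific component: 14852 × 3.07 = 45595.64
Import duty = 6105.01 + 45595.64 = 51700.65
Buyer bears: inland to port 1456.50 + export clearance 346.98 + origin terminal 167.99 + freight 8511.52 + insurance 67.08 + destination terminal 496.92 + brokerage 182.90 + delivery 740.98 + duty 51700.65 = 63671.52
Landed cost = invoice 36411.57 + 63671.52 = 100083.09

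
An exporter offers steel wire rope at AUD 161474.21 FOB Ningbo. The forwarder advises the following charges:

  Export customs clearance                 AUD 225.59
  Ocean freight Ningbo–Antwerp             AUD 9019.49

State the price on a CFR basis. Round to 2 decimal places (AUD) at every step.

Not relevant to the conversion: export clearance — on the seller under both FOB and CFR; already in the FOB price and stays in the CFR price.
From FOB to CFR, the seller additionally bears: freight.
CFR price = 161474.21 + 9019.49 = 170493.70

CFR price: AUD 170493.70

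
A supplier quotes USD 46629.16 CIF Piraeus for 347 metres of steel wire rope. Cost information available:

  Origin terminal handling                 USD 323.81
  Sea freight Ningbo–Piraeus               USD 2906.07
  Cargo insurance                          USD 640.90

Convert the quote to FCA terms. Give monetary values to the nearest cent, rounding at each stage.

From CIF to FCA, the seller no longer bears: origin terminal, freight, insurance.
FCA price = 46629.16 − 323.81 − 2906.07 − 640.90 = 42758.38

FCA price: USD 42758.38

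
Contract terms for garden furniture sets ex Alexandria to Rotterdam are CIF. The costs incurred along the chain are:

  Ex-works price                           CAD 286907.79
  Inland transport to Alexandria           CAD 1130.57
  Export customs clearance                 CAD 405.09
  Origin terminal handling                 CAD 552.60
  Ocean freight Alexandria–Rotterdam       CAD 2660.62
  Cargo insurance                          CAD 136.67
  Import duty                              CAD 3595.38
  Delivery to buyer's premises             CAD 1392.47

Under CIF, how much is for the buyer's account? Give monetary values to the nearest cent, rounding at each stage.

CIF: the seller pays costs through ocean freight and marine insurance to the destination port.
Seller's account: goods 286907.79 + inland to port 1130.57 + export clearance 405.09 + origin terminal 552.60 + freight 2660.62 + insurance 136.67 = 291793.34
Buyer's account: duty 3595.38 + delivery 1392.47 = 4987.85

Buyer's account: CAD 4987.85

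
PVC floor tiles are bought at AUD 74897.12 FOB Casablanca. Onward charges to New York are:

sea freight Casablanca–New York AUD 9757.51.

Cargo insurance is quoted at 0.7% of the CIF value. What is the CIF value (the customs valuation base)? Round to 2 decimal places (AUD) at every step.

CIF value: AUD 85251.39

Let C be the CIF value. C = FOB price + freight + 0.7% × C
C − 0.7% × C = 74897.12 + 9757.51
0.993 × C = 84654.63
C = 84654.63 / 0.993 = 85251.39
Insurance premium = 0.7% × 85251.39 = 596.76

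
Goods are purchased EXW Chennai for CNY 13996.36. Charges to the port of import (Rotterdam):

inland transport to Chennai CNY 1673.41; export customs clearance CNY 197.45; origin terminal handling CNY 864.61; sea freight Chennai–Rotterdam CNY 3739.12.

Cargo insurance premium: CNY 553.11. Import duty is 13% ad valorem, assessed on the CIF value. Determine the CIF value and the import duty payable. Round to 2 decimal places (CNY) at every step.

CIF value: CNY 21024.06; import duty: CNY 2733.13

CIF = EXW price + pre-shipment costs + freight + insurance
CIF = 13996.36 + 1673.41 + 197.45 + 864.61 + 3739.12 + 553.11 = 21024.06
Import duty = 21024.06 × 13% = 2733.13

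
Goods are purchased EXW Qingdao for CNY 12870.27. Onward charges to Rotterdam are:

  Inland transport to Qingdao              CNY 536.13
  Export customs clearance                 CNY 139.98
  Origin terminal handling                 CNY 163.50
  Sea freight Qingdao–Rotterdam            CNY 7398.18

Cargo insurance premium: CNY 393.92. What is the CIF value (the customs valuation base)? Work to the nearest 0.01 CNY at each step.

CIF = EXW price + pre-shipment costs + freight + insurance
CIF = 12870.27 + 536.13 + 139.98 + 163.50 + 7398.18 + 393.92 = 21501.98

CIF value: CNY 21501.98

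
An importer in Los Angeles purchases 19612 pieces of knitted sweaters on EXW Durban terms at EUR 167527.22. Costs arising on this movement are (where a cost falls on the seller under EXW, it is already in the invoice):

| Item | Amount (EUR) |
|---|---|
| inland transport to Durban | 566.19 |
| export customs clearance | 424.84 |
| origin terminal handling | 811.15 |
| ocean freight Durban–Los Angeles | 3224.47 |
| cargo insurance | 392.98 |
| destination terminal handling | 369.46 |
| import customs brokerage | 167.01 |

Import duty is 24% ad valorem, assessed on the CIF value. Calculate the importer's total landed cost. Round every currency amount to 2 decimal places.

EXW: the seller makes goods available at their premises; the buyer bears all onward costs.
CIF value = EXW price + inland to port + export clearance + origin terminal + freight + insurance = 167527.22 + 566.19 + 424.84 + 811.15 + 3224.47 + 392.98 = 172946.85
Import duty = 172946.85 × 24% = 41507.24
Buyer bears: inland to port 566.19 + export clearance 424.84 + origin terminal 811.15 + freight 3224.47 + insurance 392.98 + destination terminal 369.46 + brokerage 167.01 + duty 41507.24 = 47463.34
Landed cost = invoice 167527.22 + 47463.34 = 214990.56

Total landed cost: EUR 214990.56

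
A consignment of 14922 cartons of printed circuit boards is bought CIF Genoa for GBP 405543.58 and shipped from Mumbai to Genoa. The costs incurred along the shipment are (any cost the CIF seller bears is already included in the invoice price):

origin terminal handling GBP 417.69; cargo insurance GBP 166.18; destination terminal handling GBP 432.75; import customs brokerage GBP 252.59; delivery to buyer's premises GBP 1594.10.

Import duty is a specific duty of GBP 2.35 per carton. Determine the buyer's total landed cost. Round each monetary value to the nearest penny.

Total landed cost: GBP 442889.72

CIF: the seller pays costs through ocean freight and marine insurance to the destination port.
Already in the invoice (seller's account under CIF): origin terminal, insurance — exclude.
The CIF price already equals the CIF value: 405543.58
Import duty = 14922 × 2.35 = 35066.70
Buyer bears: destination terminal 432.75 + brokerage 252.59 + delivery 1594.10 + duty 35066.70 = 37346.14
Landed cost = invoice 405543.58 + 37346.14 = 442889.72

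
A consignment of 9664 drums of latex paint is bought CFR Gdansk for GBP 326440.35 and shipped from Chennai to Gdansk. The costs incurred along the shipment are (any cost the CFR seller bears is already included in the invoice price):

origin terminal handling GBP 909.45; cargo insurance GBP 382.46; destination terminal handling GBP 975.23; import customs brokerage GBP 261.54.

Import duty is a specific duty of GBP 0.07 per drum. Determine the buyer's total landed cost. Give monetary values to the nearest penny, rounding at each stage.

Total landed cost: GBP 328736.06

CFR: the seller pays costs through ocean freight to the destination port, but not insurance.
Already in the invoice (seller's account under CFR): origin terminal — exclude.
CIF value = CFR price + insurance = 326440.35 + 382.46 = 326822.81
Import duty = 9664 × 0.07 = 676.48
Buyer bears: insurance 382.46 + destination terminal 975.23 + brokerage 261.54 + duty 676.48 = 2295.71
Landed cost = invoice 326440.35 + 2295.71 = 328736.06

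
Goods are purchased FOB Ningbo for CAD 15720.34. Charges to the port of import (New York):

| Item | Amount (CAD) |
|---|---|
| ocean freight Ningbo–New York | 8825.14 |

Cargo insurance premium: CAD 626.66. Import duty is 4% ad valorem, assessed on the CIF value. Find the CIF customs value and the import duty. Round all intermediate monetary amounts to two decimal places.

CIF = FOB price + freight + insurance
CIF = 15720.34 + 8825.14 + 626.66 = 25172.14
Import duty = 25172.14 × 4% = 1006.89

CIF value: CAD 25172.14; import duty: CAD 1006.89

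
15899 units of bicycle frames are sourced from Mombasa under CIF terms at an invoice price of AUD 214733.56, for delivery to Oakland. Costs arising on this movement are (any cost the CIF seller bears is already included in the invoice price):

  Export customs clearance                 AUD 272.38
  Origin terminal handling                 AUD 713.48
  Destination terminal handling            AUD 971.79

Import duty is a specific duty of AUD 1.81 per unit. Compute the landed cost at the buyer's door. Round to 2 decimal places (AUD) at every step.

CIF: the seller pays costs through ocean freight and marine insurance to the destination port.
Already in the invoice (seller's account under CIF): export clearance, origin terminal — exclude.
The CIF price already equals the CIF value: 214733.56
Import duty = 15899 × 1.81 = 28777.19
Buyer bears: destination terminal 971.79 + duty 28777.19 = 29748.98
Landed cost = invoice 214733.56 + 29748.98 = 244482.54

Total landed cost: AUD 244482.54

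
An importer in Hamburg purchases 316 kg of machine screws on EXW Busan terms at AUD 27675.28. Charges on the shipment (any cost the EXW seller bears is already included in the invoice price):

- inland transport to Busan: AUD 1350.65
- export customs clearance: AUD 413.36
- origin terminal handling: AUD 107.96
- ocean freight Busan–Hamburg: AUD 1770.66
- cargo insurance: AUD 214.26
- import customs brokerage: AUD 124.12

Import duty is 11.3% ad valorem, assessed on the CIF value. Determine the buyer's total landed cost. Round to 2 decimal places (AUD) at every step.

EXW: the seller makes goods available at their premises; the buyer bears all onward costs.
CIF value = EXW price + inland to port + export clearance + origin terminal + freight + insurance = 27675.28 + 1350.65 + 413.36 + 107.96 + 1770.66 + 214.26 = 31532.17
Import duty = 31532.17 × 11.3% = 3563.14
Buyer bears: inland to port 1350.65 + export clearance 413.36 + origin terminal 107.96 + freight 1770.66 + insurance 214.26 + brokerage 124.12 + duty 3563.14 = 7544.15
Landed cost = invoice 27675.28 + 7544.15 = 35219.43

Total landed cost: AUD 35219.43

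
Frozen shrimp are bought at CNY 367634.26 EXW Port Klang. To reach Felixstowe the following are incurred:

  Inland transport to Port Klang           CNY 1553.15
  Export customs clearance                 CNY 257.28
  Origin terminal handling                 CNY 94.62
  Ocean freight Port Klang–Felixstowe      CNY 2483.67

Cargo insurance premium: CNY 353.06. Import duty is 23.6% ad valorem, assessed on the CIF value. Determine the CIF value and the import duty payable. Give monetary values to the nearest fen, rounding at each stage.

CIF value: CNY 372376.04; import duty: CNY 87880.75

CIF = EXW price + pre-shipment costs + freight + insurance
CIF = 367634.26 + 1553.15 + 257.28 + 94.62 + 2483.67 + 353.06 = 372376.04
Import duty = 372376.04 × 23.6% = 87880.75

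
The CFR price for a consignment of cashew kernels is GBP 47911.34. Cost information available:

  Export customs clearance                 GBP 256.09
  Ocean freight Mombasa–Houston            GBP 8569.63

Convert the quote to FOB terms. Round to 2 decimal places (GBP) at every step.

FOB price: GBP 39341.71

Not relevant to the conversion: export clearance — on the seller under both CFR and FOB; already in the CFR price and stays in the FOB price.
From CFR to FOB, the seller no longer bears: freight.
FOB price = 47911.34 − 8569.63 = 39341.71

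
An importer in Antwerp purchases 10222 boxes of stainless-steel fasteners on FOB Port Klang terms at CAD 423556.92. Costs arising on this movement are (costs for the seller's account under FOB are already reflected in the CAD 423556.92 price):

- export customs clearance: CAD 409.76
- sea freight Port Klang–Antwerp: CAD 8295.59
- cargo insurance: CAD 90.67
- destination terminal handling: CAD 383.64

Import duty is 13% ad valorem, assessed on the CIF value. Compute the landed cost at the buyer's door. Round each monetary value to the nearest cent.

FOB: the seller bears costs until goods are on board at the origin port; the buyer bears freight, insurance and all costs thereafter.
Already in the invoice (seller's account under FOB): export clearance — exclude.
CIF value = FOB price + freight + insurance = 423556.92 + 8295.59 + 90.67 = 431943.18
Import duty = 431943.18 × 13% = 56152.61
Buyer bears: freight 8295.59 + insurance 90.67 + destination terminal 383.64 + duty 56152.61 = 64922.51
Landed cost = invoice 423556.92 + 64922.51 = 488479.43

Total landed cost: CAD 488479.43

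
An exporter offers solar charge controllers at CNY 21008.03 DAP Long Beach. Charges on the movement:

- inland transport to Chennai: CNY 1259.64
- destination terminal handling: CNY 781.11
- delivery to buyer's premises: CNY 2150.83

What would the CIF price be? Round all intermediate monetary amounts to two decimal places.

CIF price: CNY 18076.09

Not relevant to the conversion: inland to port — on the seller under both DAP and CIF; already in the DAP price and stays in the CIF price.
From DAP to CIF, the seller no longer bears: destination terminal, delivery.
CIF price = 21008.03 − 781.11 − 2150.83 = 18076.09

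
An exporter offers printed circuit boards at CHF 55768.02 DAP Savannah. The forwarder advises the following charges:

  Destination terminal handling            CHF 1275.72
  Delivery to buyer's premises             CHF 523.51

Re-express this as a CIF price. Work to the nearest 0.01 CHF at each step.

CIF price: CHF 53968.79

From DAP to CIF, the seller no longer bears: destination terminal, delivery.
CIF price = 55768.02 − 1275.72 − 523.51 = 53968.79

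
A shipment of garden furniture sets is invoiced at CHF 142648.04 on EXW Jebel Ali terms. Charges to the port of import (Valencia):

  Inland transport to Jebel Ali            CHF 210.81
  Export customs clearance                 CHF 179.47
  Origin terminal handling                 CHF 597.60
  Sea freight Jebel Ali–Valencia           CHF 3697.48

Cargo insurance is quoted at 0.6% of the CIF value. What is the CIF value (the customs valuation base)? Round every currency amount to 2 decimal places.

CIF value: CHF 148222.74

Let C be the CIF value. C = EXW price + pre-shipment costs + freight + 0.6% × C
C − 0.6% × C = 142648.04 + 210.81 + 179.47 + 597.60 + 3697.48
0.994 × C = 147333.40
C = 147333.40 / 0.994 = 148222.74
Insurance premium = 0.6% × 148222.74 = 889.34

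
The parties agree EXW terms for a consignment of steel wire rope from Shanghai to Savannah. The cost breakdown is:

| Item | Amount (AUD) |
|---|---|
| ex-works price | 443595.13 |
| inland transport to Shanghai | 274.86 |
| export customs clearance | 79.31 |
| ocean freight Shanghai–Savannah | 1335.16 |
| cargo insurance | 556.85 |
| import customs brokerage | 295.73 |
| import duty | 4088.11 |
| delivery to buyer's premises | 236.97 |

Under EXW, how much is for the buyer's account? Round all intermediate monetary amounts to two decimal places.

EXW: the seller makes goods available at their premises; the buyer bears all onward costs.
Seller's account: goods 443595.13 = 443595.13
Buyer's account: inland to port 274.86 + export clearance 79.31 + freight 1335.16 + insurance 556.85 + brokerage 295.73 + duty 4088.11 + delivery 236.97 = 6866.99

Buyer's account: AUD 6866.99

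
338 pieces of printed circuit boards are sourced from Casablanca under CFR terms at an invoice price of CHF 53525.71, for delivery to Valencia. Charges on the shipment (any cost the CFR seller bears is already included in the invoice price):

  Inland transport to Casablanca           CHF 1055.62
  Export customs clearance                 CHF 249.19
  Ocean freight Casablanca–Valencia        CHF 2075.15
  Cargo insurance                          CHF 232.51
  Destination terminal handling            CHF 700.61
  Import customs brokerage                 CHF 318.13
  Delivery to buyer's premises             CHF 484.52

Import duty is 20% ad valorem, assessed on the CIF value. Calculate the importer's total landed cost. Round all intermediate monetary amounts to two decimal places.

CFR: the seller pays costs through ocean freight to the destination port, but not insurance.
Already in the invoice (seller's account under CFR): inland to port, export clearance, freight — exclude.
CIF value = CFR price + insurance = 53525.71 + 232.51 = 53758.22
Import duty = 53758.22 × 20% = 10751.64
Buyer bears: insurance 232.51 + destination terminal 700.61 + brokerage 318.13 + delivery 484.52 + duty 10751.64 = 12487.41
Landed cost = invoice 53525.71 + 12487.41 = 66013.12

Total landed cost: CHF 66013.12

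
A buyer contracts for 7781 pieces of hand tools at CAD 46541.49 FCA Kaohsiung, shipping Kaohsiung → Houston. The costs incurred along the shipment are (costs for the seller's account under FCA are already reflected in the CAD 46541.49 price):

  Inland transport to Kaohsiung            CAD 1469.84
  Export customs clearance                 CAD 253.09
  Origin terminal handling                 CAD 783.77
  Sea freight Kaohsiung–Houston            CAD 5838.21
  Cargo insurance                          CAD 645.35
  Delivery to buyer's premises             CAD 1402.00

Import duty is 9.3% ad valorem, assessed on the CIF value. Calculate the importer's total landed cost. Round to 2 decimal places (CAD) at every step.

FCA: the seller delivers export-cleared goods to the carrier; the buyer bears costs from that point.
Already in the invoice (seller's account under FCA): inland to port, export clearance — exclude.
CIF value = FCA price + origin terminal + freight + insurance = 46541.49 + 783.77 + 5838.21 + 645.35 = 53808.82
Import duty = 53808.82 × 9.3% = 5004.22
Buyer bears: origin terminal 783.77 + freight 5838.21 + insurance 645.35 + delivery 1402.00 + duty 5004.22 = 13673.55
Landed cost = invoice 46541.49 + 13673.55 = 60215.04

Total landed cost: CAD 60215.04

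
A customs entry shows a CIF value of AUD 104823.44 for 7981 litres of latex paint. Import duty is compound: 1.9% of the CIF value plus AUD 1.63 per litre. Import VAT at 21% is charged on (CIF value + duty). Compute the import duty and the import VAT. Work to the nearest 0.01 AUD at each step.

Ad valorem component: 104823.44 × 1.9% = 1991.65
Specific component: 7981 × 1.63 = 13009.03
Import duty = 1991.65 + 13009.03 = 15000.68
VAT base = CIF + duty = 104823.44 + 15000.68 = 119824.12
Import VAT = 119824.12 × 21% = 25163.07

Import duty: AUD 15000.68; import VAT: AUD 25163.07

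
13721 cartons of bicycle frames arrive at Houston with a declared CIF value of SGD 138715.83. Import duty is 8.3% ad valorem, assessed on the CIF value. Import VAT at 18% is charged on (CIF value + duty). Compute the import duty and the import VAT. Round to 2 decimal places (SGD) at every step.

Import duty = 138715.83 × 8.3% = 11513.41
VAT base = CIF + duty = 138715.83 + 11513.41 = 150229.24
Import VAT = 150229.24 × 18% = 27041.26

Import duty: SGD 11513.41; import VAT: SGD 27041.26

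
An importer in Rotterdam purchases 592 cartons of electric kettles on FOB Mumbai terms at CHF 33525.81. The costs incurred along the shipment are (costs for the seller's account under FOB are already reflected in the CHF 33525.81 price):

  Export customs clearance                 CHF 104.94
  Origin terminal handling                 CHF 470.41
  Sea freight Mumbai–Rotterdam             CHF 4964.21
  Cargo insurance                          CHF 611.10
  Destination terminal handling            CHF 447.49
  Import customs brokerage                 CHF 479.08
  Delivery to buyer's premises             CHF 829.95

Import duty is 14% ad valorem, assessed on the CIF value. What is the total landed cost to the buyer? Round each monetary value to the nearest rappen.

Total landed cost: CHF 46331.80

FOB: the seller bears costs until goods are on board at the origin port; the buyer bears freight, insurance and all costs thereafter.
Already in the invoice (seller's account under FOB): export clearance, origin terminal — exclude.
CIF value = FOB price + freight + insurance = 33525.81 + 4964.21 + 611.10 = 39101.12
Import duty = 39101.12 × 14% = 5474.16
Buyer bears: freight 4964.21 + insurance 611.10 + destination terminal 447.49 + brokerage 479.08 + delivery 829.95 + duty 5474.16 = 12805.99
Landed cost = invoice 33525.81 + 12805.99 = 46331.80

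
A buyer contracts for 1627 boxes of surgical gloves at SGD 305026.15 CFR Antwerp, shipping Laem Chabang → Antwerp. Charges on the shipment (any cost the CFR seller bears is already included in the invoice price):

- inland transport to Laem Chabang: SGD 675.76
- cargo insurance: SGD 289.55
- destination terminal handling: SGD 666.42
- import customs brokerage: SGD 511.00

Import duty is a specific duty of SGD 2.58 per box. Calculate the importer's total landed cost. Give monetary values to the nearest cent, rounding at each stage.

Total landed cost: SGD 310690.78

CFR: the seller pays costs through ocean freight to the destination port, but not insurance.
Already in the invoice (seller's account under CFR): inland to port — exclude.
CIF value = CFR price + insurance = 305026.15 + 289.55 = 305315.70
Import duty = 1627 × 2.58 = 4197.66
Buyer bears: insurance 289.55 + destination terminal 666.42 + brokerage 511.00 + duty 4197.66 = 5664.63
Landed cost = invoice 305026.15 + 5664.63 = 310690.78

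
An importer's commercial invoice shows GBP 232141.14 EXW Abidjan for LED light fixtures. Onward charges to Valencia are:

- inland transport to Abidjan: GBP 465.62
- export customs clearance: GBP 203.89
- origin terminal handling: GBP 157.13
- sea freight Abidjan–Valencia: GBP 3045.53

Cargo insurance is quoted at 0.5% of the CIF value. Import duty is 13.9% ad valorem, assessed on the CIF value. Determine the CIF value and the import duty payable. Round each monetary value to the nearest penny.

CIF value: GBP 237199.31; import duty: GBP 32970.70

Let C be the CIF value. C = EXW price + pre-shipment costs + freight + 0.5% × C
C − 0.5% × C = 232141.14 + 465.62 + 203.89 + 157.13 + 3045.53
0.995 × C = 236013.31
C = 236013.31 / 0.995 = 237199.31
Insurance premium = 0.5% × 237199.31 = 1186.00
Import duty = 237199.31 × 13.9% = 32970.70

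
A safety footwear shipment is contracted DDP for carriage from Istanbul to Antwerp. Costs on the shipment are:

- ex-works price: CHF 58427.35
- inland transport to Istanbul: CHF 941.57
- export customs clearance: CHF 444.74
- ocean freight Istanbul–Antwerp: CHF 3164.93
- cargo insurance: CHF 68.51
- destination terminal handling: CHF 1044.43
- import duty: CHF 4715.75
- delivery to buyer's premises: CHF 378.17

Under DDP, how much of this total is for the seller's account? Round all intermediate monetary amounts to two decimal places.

Seller's account: CHF 69185.45

DDP: the seller bears all costs including import duty.
Seller's account: goods 58427.35 + inland to port 941.57 + export clearance 444.74 + freight 3164.93 + insurance 68.51 + destination terminal 1044.43 + duty 4715.75 + delivery 378.17 = 69185.45
Buyer's account: 0.00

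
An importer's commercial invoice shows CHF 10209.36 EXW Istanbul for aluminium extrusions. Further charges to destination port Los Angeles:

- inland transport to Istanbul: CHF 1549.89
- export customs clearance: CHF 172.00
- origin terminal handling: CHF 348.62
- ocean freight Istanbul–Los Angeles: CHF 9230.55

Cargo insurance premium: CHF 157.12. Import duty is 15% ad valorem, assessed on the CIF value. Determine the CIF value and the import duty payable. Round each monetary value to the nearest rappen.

CIF = EXW price + pre-shipment costs + freight + insurance
CIF = 10209.36 + 1549.89 + 172.00 + 348.62 + 9230.55 + 157.12 = 21667.54
Import duty = 21667.54 × 15% = 3250.13

CIF value: CHF 21667.54; import duty: CHF 3250.13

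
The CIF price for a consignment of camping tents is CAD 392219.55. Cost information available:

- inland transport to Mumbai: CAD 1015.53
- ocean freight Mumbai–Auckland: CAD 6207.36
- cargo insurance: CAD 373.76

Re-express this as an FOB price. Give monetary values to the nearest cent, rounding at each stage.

Not relevant to the conversion: inland to port — on the seller under both CIF and FOB; already in the CIF price and stays in the FOB price.
From CIF to FOB, the seller no longer bears: freight, insurance.
FOB price = 392219.55 − 6207.36 − 373.76 = 385638.43

FOB price: CAD 385638.43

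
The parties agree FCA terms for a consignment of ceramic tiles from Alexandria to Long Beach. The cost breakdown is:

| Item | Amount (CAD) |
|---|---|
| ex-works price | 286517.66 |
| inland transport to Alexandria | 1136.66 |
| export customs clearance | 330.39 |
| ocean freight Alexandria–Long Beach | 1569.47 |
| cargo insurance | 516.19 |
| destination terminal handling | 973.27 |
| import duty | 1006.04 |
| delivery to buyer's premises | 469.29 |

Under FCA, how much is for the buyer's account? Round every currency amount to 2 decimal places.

Buyer's account: CAD 4534.26

FCA: the seller delivers export-cleared goods to the carrier; the buyer bears costs from that point.
Seller's account: goods 286517.66 + inland to port 1136.66 + export clearance 330.39 = 287984.71
Buyer's account: freight 1569.47 + insurance 516.19 + destination terminal 973.27 + duty 1006.04 + delivery 469.29 = 4534.26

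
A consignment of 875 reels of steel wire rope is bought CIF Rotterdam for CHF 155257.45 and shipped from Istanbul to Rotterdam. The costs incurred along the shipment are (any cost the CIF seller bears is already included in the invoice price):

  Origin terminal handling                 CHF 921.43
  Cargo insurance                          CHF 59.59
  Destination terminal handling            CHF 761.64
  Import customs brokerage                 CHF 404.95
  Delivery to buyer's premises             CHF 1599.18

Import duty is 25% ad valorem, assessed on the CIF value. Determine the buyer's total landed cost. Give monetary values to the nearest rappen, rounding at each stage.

Total landed cost: CHF 196837.58

CIF: the seller pays costs through ocean freight and marine insurance to the destination port.
Already in the invoice (seller's account under CIF): origin terminal, insurance — exclude.
The CIF price already equals the CIF value: 155257.45
Import duty = 155257.45 × 25% = 38814.36
Buyer bears: destination terminal 761.64 + brokerage 404.95 + delivery 1599.18 + duty 38814.36 = 41580.13
Landed cost = invoice 155257.45 + 41580.13 = 196837.58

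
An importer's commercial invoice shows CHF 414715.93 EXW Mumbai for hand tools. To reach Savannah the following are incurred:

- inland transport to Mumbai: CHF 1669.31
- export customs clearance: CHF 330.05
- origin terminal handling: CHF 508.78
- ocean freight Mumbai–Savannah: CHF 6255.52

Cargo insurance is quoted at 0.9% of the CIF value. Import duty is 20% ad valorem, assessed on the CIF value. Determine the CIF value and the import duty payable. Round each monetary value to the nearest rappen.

CIF value: CHF 427325.52; import duty: CHF 85465.10

Let C be the CIF value. C = EXW price + pre-shipment costs + freight + 0.9% × C
C − 0.9% × C = 414715.93 + 1669.31 + 330.05 + 508.78 + 6255.52
0.991 × C = 423479.59
C = 423479.59 / 0.991 = 427325.52
Insurance premium = 0.9% × 427325.52 = 3845.93
Import duty = 427325.52 × 20% = 85465.10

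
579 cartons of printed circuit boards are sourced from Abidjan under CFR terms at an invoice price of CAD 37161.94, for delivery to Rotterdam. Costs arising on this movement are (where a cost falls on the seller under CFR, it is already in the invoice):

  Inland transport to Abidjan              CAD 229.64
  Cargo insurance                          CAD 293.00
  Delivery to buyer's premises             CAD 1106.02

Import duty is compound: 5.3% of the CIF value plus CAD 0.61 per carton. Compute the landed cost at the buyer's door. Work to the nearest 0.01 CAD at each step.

Total landed cost: CAD 40899.26

CFR: the seller pays costs through ocean freight to the destination port, but not insurance.
Already in the invoice (seller's account under CFR): inland to port — exclude.
CIF value = CFR price + insurance = 37161.94 + 293.00 = 37454.94
Ad valorem component: 37454.94 × 5.3% = 1985.11
Specific component: 579 × 0.61 = 353.19
Import duty = 1985.11 + 353.19 = 2338.30
Buyer bears: insurance 293.00 + delivery 1106.02 + duty 2338.30 = 3737.32
Landed cost = invoice 37161.94 + 3737.32 = 40899.26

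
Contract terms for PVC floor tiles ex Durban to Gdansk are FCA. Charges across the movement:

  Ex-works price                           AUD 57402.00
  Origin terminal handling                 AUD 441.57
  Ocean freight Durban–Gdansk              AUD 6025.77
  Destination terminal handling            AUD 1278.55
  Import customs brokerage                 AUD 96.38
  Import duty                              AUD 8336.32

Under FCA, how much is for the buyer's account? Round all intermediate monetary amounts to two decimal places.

Buyer's account: AUD 16178.59

FCA: the seller delivers export-cleared goods to the carrier; the buyer bears costs from that point.
Seller's account: goods 57402.00 = 57402.00
Buyer's account: origin terminal 441.57 + freight 6025.77 + destination terminal 1278.55 + brokerage 96.38 + duty 8336.32 = 16178.59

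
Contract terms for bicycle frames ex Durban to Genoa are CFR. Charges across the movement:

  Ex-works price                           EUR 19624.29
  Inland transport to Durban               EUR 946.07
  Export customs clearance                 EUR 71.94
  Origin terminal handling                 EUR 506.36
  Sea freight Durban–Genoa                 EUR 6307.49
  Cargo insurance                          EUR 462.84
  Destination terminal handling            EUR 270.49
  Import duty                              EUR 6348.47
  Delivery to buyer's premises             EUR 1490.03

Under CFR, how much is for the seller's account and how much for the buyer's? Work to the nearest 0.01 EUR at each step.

Seller: EUR 27456.15; buyer: EUR 8571.83

CFR: the seller pays costs through ocean freight to the destination port, but not insurance.
Seller's account: goods 19624.29 + inland to port 946.07 + export clearance 71.94 + origin terminal 506.36 + freight 6307.49 = 27456.15
Buyer's account: insurance 462.84 + destination terminal 270.49 + duty 6348.47 + delivery 1490.03 = 8571.83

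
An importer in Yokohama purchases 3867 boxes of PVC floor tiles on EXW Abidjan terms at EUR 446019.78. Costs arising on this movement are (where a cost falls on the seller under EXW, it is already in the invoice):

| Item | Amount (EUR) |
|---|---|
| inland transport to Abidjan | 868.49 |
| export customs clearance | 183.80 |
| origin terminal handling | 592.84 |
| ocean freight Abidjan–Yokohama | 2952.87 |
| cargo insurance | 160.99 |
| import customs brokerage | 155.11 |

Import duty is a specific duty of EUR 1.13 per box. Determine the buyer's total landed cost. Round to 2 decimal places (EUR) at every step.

Total landed cost: EUR 455303.59

EXW: the seller makes goods available at their premises; the buyer bears all onward costs.
CIF value = EXW price + inland to port + export clearance + origin terminal + freight + insurance = 446019.78 + 868.49 + 183.80 + 592.84 + 2952.87 + 160.99 = 450778.77
Import duty = 3867 × 1.13 = 4369.71
Buyer bears: inland to port 868.49 + export clearance 183.80 + origin terminal 592.84 + freight 2952.87 + insurance 160.99 + brokerage 155.11 + duty 4369.71 = 9283.81
Landed cost = invoice 446019.78 + 9283.81 = 455303.59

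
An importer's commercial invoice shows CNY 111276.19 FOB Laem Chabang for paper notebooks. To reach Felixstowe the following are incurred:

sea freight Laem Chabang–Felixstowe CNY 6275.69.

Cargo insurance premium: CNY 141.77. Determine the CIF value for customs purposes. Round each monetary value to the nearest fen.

CIF = FOB price + freight + insurance
CIF = 111276.19 + 6275.69 + 141.77 = 117693.65

CIF value: CNY 117693.65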